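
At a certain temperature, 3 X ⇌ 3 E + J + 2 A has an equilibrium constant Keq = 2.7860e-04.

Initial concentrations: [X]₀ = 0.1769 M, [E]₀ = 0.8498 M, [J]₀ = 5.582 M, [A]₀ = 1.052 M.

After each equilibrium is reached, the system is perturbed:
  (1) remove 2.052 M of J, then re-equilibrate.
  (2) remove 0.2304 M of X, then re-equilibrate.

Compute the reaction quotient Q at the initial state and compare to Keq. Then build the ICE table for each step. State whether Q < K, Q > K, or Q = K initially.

Q₀ = 684.8 vs Keq = 2.7860e-04 ⇒ Q>K, reverse
Step 1:
                    X           E           J           A
  I            0.1769      0.8498       5.582       1.052
  C            0.7938     -0.7938     -0.2646     -0.5292
  E            0.9707     0.05597       5.317      0.5228
  solve Keq expr → x = -0.2646; check Q = 2.7860e-04
Then remove 2.052 M of J.
Step 2:
                    X           E           J           A
  I            0.9707     0.05597       3.265      0.5228
  C         -0.008781    0.008781    0.002927    0.005854
  E            0.9619     0.06475       3.268      0.5286
  solve Keq expr → x = 0.002927; check Q = 2.7860e-04
Then remove 0.2304 M of X.
Step 3:
                    X           E           J           A
  I            0.7315     0.06475       3.268      0.5286
  C           0.01395    -0.01395    -0.00465   -0.009299
  E            0.7455      0.0508       3.264      0.5193
  solve Keq expr → x = -0.00465; check Q = 2.7860e-04

Q₀ = 684.8; Q > K (proceeds reverse)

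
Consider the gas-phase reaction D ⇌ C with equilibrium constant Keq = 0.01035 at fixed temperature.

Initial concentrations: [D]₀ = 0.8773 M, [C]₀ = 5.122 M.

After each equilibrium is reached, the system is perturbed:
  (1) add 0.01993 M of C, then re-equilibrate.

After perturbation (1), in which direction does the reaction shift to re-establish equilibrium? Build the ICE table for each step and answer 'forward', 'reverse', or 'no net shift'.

Q₀ = 5.838 vs Keq = 0.01035 ⇒ Q>K, reverse
Step 1:
                    D           C
  init         0.8773       5.122
  Δ             5.061      -5.061
  eq            5.938     0.06146
  solve Keq expr → x = -5.061; check Q = 0.01035
Then add 0.01993 M of C.
Step 2:
                    D           C
  init          5.938     0.08139
  Δ           0.01973    -0.01973
  eq            5.958     0.06166
  solve Keq expr → x = -0.01973; check Q = 0.01035

Direction: reverse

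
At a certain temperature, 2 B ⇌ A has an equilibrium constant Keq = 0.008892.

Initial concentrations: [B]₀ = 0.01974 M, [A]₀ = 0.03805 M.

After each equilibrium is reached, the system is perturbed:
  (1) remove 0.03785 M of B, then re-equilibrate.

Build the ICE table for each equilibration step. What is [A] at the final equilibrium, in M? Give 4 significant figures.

[A]_eq = 2.9841e-05 M

Q₀ = 97.65 vs Keq = 0.008892 ⇒ Q>K, reverse
Step 1:
                    B           A
  Initial     0.01974     0.03805
  Change      0.07594    -0.03797
  Equil       0.09568  8.1398e-05
  solve Keq expr → x = -0.03797; check Q = 0.008892
Then remove 0.03785 M of B.
Step 2:
                    B           A
  Initial     0.05783  8.1398e-05
  Change   1.0312e-04 -5.1558e-05
  Equil       0.05793  2.9841e-05
  solve Keq expr → x = -5.1558e-05; check Q = 0.008892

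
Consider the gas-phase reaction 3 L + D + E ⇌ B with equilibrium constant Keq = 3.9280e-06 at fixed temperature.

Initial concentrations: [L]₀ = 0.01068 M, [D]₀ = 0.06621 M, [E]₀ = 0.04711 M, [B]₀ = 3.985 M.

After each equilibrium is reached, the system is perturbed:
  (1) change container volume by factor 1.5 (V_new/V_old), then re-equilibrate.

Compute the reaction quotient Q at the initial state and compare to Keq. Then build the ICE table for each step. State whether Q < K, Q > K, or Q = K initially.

Q₀ = 1.0488e+09 vs Keq = 3.9280e-06 ⇒ Q>K, reverse
Step 1:
                  L         D         E         B
  Initial   0.01068   0.06621   0.04711     3.985
  Change      11.66     3.888     3.888    -3.888
  Equil       11.67     3.954     3.935   0.09723
  solve Keq expr → x = -3.888; check Q = 3.9280e-06
Then change container volume by factor 1.5 (V_new/V_old).
Step 2:
                  L         D         E         B
  Initial     7.783     2.636     2.623   0.06482
  Change     0.1522   0.05072   0.05072  -0.05072
  Equil       7.935     2.687     2.674    0.0141
  solve Keq expr → x = -0.05072; check Q = 3.9280e-06

Q₀ = 1.0488e+09; Q > K (proceeds reverse)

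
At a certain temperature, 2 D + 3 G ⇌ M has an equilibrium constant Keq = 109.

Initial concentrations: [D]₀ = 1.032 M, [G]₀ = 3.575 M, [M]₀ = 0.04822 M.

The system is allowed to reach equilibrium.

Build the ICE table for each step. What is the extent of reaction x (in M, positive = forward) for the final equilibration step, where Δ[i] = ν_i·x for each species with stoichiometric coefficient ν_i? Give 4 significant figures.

x = 0.504 M

Q₀ = 9.9092e-04 vs Keq = 109 ⇒ Q<K, forward
Step 1:
                  D         G         M
  I           1.032     3.575   0.04822
  C          -1.008    -1.512     0.504
  E         0.02402     2.063    0.5522
  solve Keq expr → x = 0.504; check Q = 109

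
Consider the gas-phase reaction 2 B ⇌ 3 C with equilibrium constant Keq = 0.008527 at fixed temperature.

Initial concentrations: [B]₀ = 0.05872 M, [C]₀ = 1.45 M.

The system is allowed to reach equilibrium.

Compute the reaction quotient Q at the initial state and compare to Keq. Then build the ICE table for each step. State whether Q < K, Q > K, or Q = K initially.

Q₀ = 884.2 vs Keq = 0.008527 ⇒ Q>K, reverse
Step 1:
                    B           C
  Initial     0.05872        1.45
  Change       0.8398       -1.26
  Equil        0.8986      0.1902
  solve Keq expr → x = -0.4199; check Q = 0.008527

Q₀ = 884.2; Q > K (proceeds reverse)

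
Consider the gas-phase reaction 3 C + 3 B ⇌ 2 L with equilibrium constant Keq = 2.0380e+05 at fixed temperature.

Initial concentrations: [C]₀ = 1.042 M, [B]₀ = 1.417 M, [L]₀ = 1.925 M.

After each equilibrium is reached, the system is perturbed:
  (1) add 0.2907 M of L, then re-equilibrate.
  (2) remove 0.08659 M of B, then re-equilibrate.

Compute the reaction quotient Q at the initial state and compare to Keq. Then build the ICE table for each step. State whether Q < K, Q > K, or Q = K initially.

Q₀ = 1.151; Q < K (proceeds forward)

Q₀ = 1.151 vs Keq = 2.0380e+05 ⇒ Q<K, forward
Step 1:
                  C         B         L
  init        1.042     1.417     1.925
  Δ         -0.9705   -0.9705     0.647
  eq        0.07145    0.4465     2.572
  solve Keq expr → x = 0.3235; check Q = 2.0380e+05
Then add 0.2907 M of L.
Step 2:
                  C         B         L
  init      0.07145    0.4465     2.863
  Δ        0.004473  0.004473 -0.002982
  eq        0.07592    0.4509      2.86
  solve Keq expr → x = -0.001491; check Q = 2.0380e+05
Then remove 0.08659 M of B.
Step 3:
                  C         B         L
  init      0.07592    0.3643      2.86
  Δ          0.0143    0.0143  -0.00953
  eq        0.09022    0.3786      2.85
  solve Keq expr → x = -0.004765; check Q = 2.0380e+05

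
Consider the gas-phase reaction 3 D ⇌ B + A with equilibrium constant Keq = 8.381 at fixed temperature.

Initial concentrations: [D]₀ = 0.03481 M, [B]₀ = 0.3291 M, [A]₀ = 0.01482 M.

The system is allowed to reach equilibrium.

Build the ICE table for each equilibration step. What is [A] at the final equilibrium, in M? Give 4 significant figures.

[A]_eq = 0.00601 M

Q₀ = 115.6 vs Keq = 8.381 ⇒ Q>K, reverse
Step 1:
                    D           B           A
  init        0.03481      0.3291     0.01482
  Δ           0.02643    -0.00881    -0.00881
  eq          0.06124      0.3203     0.00601
  solve Keq expr → x = -0.00881; check Q = 8.381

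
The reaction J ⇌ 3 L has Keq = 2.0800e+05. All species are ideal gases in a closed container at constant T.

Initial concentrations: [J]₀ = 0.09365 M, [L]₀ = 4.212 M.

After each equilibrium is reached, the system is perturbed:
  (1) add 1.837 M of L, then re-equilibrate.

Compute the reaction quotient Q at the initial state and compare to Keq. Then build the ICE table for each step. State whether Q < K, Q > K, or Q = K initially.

Q₀ = 797.9; Q < K (proceeds forward)

Q₀ = 797.9 vs Keq = 2.0800e+05 ⇒ Q<K, forward
Step 1:
                  J         L
  I         0.09365     4.212
  C        -0.09321    0.2796
  E       4.3566e-04     4.492
  solve Keq expr → x = 0.09321; check Q = 2.0800e+05
Then add 1.837 M of L.
Step 2:
                  J         L
  I       4.3566e-04     6.329
  C       7.8160e-04 -0.002345
  E        0.001217     6.326
  solve Keq expr → x = -7.8160e-04; check Q = 2.0800e+05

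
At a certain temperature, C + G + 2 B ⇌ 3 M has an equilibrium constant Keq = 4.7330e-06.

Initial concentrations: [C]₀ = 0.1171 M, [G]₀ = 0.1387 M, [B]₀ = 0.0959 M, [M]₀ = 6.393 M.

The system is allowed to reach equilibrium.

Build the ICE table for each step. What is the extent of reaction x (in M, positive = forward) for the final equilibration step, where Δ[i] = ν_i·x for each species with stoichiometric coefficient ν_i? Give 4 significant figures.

Q₀ = 1.7492e+06 vs Keq = 4.7330e-06 ⇒ Q>K, reverse
Step 1:
                  C         G         B         M
  Initial    0.1171    0.1387    0.0959     6.393
  Change      2.106     2.106     4.211    -6.317
  Equil       2.223     2.244     4.307   0.07595
  solve Keq expr → x = -2.106; check Q = 4.7330e-06

x = -2.106 M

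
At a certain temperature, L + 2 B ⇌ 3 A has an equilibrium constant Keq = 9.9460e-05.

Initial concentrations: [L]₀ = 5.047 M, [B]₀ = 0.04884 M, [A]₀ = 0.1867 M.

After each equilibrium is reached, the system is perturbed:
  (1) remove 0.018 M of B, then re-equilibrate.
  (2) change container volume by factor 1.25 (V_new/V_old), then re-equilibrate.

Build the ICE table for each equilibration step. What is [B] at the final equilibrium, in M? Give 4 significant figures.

[B]_eq = 0.1127 M

Q₀ = 0.5406 vs Keq = 9.9460e-05 ⇒ Q>K, reverse
Step 1:
                  L         B         A
  Initial     5.047   0.04884    0.1867
  Change    0.05447    0.1089   -0.1634
  Equil       5.101    0.1578   0.02329
  solve Keq expr → x = -0.05447; check Q = 9.9460e-05
Then remove 0.018 M of B.
Step 2:
                  L         B         A
  Initial     5.101    0.1398   0.02329
  Change  5.6354e-04  0.001127 -0.001691
  Equil       5.102    0.1409    0.0216
  solve Keq expr → x = -5.6354e-04; check Q = 9.9460e-05
Then change container volume by factor 1.25 (V_new/V_old).
Step 3:
                  L         B         A
  Initial     4.082    0.1127   0.01728
  Change          0         0         0
  Equil       4.082    0.1127   0.01728
  solve Keq expr → x = 0; check Q = 9.9460e-05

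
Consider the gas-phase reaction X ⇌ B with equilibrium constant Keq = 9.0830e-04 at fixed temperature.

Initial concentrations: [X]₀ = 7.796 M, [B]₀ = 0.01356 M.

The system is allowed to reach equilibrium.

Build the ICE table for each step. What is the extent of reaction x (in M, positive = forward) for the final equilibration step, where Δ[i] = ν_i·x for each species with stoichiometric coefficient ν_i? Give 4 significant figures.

x = -0.006473 M

Q₀ = 0.001739 vs Keq = 9.0830e-04 ⇒ Q>K, reverse
Step 1:
                    X           B
  init          7.796     0.01356
  Δ          0.006473   -0.006473
  eq            7.802    0.007087
  solve Keq expr → x = -0.006473; check Q = 9.0830e-04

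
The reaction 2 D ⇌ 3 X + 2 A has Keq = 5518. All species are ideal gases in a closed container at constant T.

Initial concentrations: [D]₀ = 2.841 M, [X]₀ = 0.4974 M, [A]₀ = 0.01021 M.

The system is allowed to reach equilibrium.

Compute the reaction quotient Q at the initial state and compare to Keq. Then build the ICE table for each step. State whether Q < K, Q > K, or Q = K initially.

Q₀ = 1.5894e-06 vs Keq = 5518 ⇒ Q<K, forward
Step 1:
                  D         X         A
  Initial     2.841    0.4974   0.01021
  Change     -2.535     3.803     2.535
  Equil      0.3056       4.3     2.546
  solve Keq expr → x = 1.268; check Q = 5518

Q₀ = 1.5894e-06; Q < K (proceeds forward)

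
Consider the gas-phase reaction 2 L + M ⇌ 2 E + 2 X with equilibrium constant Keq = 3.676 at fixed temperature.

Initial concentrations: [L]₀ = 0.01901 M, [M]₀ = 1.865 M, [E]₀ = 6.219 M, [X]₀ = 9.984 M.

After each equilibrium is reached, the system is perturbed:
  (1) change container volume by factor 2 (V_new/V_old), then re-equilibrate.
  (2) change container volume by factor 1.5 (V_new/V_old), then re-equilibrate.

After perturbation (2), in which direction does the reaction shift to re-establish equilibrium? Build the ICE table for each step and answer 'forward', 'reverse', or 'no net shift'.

Q₀ = 5.7201e+06 vs Keq = 3.676 ⇒ Q>K, reverse
Step 1:
                  L         M         E         X
  Initial   0.01901     1.865     6.219     9.984
  Change      3.857     1.928    -3.857    -3.857
  Equil       3.876     3.793     2.362     6.127
  solve Keq expr → x = -1.928; check Q = 3.676
Then change container volume by factor 2 (V_new/V_old).
Step 2:
                  L         M         E         X
  Initial     1.938     1.897     1.181     3.064
  Change    -0.1948  -0.09739    0.1948    0.1948
  Equil       1.743     1.799     1.376     3.258
  solve Keq expr → x = 0.09739; check Q = 3.676
Then change container volume by factor 1.5 (V_new/V_old).
Step 3:
                  L         M         E         X
  Initial     1.162       1.2    0.9172     2.172
  Change   -0.07794  -0.03897   0.07794   0.07794
  Equil       1.084     1.161    0.9952      2.25
  solve Keq expr → x = 0.03897; check Q = 3.676

Direction: forward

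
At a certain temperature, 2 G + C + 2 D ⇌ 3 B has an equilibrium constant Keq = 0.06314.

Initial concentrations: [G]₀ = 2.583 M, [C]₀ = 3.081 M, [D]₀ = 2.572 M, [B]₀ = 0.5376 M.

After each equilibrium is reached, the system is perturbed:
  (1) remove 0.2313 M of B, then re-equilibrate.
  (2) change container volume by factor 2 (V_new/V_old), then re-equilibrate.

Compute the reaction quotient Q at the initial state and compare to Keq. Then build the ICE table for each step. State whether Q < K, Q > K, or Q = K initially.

Q₀ = 0.001143 vs Keq = 0.06314 ⇒ Q<K, forward
Step 1:
                  G         C         D         B
  init        2.583     3.081     2.572    0.5376
  Δ         -0.5811   -0.2905   -0.5811    0.8716
  eq          2.002      2.79     1.991     1.409
  solve Keq expr → x = 0.2905; check Q = 0.06314
Then remove 0.2313 M of B.
Step 2:
                  G         C         D         B
  init        2.002      2.79     1.991     1.178
  Δ        -0.09203  -0.04601  -0.09203     0.138
  eq           1.91     2.744     1.899     1.316
  solve Keq expr → x = 0.04601; check Q = 0.06314
Then change container volume by factor 2 (V_new/V_old).
Step 3:
                  G         C         D         B
  init       0.9549     1.372    0.9494     0.658
  Δ          0.1133   0.05664    0.1133   -0.1699
  eq          1.068     1.429     1.063    0.4881
  solve Keq expr → x = -0.05664; check Q = 0.06314

Q₀ = 0.001143; Q < K (proceeds forward)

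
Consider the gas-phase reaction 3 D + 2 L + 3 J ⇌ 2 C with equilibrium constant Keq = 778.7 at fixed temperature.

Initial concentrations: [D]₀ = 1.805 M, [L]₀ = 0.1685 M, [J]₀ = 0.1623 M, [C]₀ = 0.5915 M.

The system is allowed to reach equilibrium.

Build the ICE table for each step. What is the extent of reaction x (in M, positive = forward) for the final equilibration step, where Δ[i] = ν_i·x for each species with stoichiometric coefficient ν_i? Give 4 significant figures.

x = 0.004909 M

Q₀ = 490.1 vs Keq = 778.7 ⇒ Q<K, forward
Step 1:
                   D          L          J          C
  Initial      1.805     0.1685     0.1623     0.5915
  Change    -0.01473  -0.009818   -0.01473   0.009818
  Equil         1.79     0.1587     0.1476     0.6013
  solve Keq expr → x = 0.004909; check Q = 778.7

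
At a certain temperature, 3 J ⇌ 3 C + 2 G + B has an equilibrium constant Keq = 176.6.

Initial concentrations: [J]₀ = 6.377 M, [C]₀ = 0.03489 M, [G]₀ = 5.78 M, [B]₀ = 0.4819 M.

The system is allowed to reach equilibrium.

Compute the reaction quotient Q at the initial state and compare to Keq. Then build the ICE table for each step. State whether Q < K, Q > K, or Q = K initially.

Q₀ = 2.6367e-06; Q < K (proceeds forward)

Q₀ = 2.6367e-06 vs Keq = 176.6 ⇒ Q<K, forward
Step 1:
                   J          C          G          B
  I            6.377    0.03489       5.78     0.4819
  C           -3.442      3.442      2.295      1.147
  E            2.935      3.477      8.075      1.629
  solve Keq expr → x = 1.147; check Q = 176.6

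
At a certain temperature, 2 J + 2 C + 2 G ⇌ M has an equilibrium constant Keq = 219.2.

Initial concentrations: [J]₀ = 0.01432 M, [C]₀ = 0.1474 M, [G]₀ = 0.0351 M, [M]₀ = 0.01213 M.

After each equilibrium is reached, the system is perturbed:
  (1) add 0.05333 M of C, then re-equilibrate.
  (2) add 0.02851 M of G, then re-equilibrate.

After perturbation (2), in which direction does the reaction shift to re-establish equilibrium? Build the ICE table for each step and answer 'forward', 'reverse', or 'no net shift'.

Q₀ = 2.2099e+06 vs Keq = 219.2 ⇒ Q>K, reverse
Step 1:
                    J           C           G           M
  I           0.01432      0.1474      0.0351     0.01213
  C           0.02419     0.02419     0.02419     -0.0121
  E           0.03851      0.1716     0.05929  3.3655e-05
  solve Keq expr → x = -0.0121; check Q = 219.2
Then add 0.05333 M of C.
Step 2:
                    J           C           G           M
  I           0.03851      0.2249     0.05929  3.3655e-05
  C       -4.7819e-05 -4.7819e-05 -4.7819e-05  2.3909e-05
  E           0.03846      0.2249     0.05924  5.7564e-05
  solve Keq expr → x = 2.3909e-05; check Q = 219.2
Then add 0.02851 M of G.
Step 3:
                    J           C           G           M
  I           0.03846      0.2249     0.08775  5.7564e-05
  C       -1.3463e-04 -1.3463e-04 -1.3463e-04  6.7316e-05
  E           0.03833      0.2247     0.08762  1.2488e-04
  solve Keq expr → x = 6.7316e-05; check Q = 219.2

Direction: forward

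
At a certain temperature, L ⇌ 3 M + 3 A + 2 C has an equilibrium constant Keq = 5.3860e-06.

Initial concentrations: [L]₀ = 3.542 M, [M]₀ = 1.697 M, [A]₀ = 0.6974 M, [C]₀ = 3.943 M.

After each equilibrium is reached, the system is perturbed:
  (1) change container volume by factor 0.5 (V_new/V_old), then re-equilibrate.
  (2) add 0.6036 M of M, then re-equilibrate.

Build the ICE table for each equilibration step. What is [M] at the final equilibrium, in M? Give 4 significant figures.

Q₀ = 7.276 vs Keq = 5.3860e-06 ⇒ Q>K, reverse
Step 1:
                  L         M         A         C
  Initial     3.542     1.697    0.6974     3.943
  Change     0.2286   -0.6857   -0.6857   -0.4571
  Equil       3.771     1.011   0.01173     3.486
  solve Keq expr → x = -0.2286; check Q = 5.3860e-06
Then change container volume by factor 0.5 (V_new/V_old).
Step 2:
                  L         M         A         C
  Initial     7.541     2.023   0.02347     6.972
  Change   0.006254  -0.01876  -0.01876  -0.01251
  Equil       7.547     2.004  0.004707     6.959
  solve Keq expr → x = -0.006254; check Q = 5.3860e-06
Then add 0.6036 M of M.
Step 3:
                  L         M         A         C
  Initial     7.547     2.608  0.004707     6.959
  Change  3.6261e-04 -0.001088 -0.001088 -7.2523e-04
  Equil       7.548     2.606  0.003619     6.959
  solve Keq expr → x = -3.6261e-04; check Q = 5.3860e-06

[M]_eq = 2.606 M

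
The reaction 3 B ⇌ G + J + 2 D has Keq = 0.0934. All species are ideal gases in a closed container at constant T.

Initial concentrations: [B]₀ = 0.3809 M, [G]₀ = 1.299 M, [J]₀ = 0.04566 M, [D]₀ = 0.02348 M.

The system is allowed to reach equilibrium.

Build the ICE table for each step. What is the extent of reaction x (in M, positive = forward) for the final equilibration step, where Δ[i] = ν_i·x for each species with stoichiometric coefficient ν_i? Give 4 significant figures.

Q₀ = 5.9171e-04 vs Keq = 0.0934 ⇒ Q<K, forward
Step 1:
                    B           G           J           D
  init         0.3809       1.299     0.04566     0.02348
  Δ           -0.1306     0.04354     0.04354     0.08709
  eq           0.2503       1.343      0.0892      0.1106
  solve Keq expr → x = 0.04354; check Q = 0.0934

x = 0.04354 M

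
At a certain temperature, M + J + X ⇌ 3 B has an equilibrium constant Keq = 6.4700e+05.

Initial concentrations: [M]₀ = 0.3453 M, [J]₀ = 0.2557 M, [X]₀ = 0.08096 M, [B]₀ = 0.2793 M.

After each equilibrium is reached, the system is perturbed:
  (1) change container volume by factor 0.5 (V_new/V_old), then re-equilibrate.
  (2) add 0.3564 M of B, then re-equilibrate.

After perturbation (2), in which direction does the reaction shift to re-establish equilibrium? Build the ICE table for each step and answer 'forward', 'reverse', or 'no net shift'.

Direction: reverse

Q₀ = 3.048 vs Keq = 6.4700e+05 ⇒ Q<K, forward
Step 1:
                   M          J          X          B
  Initial     0.3453     0.2557    0.08096     0.2793
  Change    -0.08096   -0.08096   -0.08096     0.2429
  Equil       0.2643     0.1747 4.7637e-06     0.5222
  solve Keq expr → x = 0.08096; check Q = 6.4700e+05
Then change container volume by factor 0.5 (V_new/V_old).
Step 2:
                   M          J          X          B
  Initial     0.5287     0.3495 9.5274e-06      1.044
  Change           0          0          0          0
  Equil       0.5287     0.3495 9.5274e-06      1.044
  solve Keq expr → x = 0; check Q = 6.4700e+05
Then add 0.3564 M of B.
Step 3:
                   M          J          X          B
  Initial     0.5287     0.3495 9.5274e-06      1.401
  Change  1.3458e-05 1.3458e-05 1.3458e-05 -4.0375e-05
  Equil       0.5287     0.3495 2.2986e-05      1.401
  solve Keq expr → x = -1.3458e-05; check Q = 6.4700e+05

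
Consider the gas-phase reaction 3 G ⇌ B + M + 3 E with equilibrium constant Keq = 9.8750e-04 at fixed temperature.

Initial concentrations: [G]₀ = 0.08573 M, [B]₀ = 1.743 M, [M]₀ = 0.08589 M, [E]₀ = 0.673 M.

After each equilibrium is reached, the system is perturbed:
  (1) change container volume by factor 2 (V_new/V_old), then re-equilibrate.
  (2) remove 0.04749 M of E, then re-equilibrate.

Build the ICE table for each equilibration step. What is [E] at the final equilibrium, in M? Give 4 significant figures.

[E]_eq = 0.164 M

Q₀ = 72.42 vs Keq = 9.8750e-04 ⇒ Q>K, reverse
Step 1:
                   G          B          M          E
  init       0.08573      1.743    0.08589      0.673
  Δ           0.2567   -0.08556   -0.08556    -0.2567
  eq          0.3424      1.657 3.3146e-04     0.4163
  solve Keq expr → x = -0.08556; check Q = 9.8750e-04
Then change container volume by factor 2 (V_new/V_old).
Step 2:
                   G          B          M          E
  init        0.1712     0.8287 1.6573e-04     0.2082
  Δ        -0.001403 4.6775e-04 4.6775e-04   0.001403
  eq          0.1698     0.8292 6.3348e-04     0.2096
  solve Keq expr → x = 4.6775e-04; check Q = 9.8750e-04
Then remove 0.04749 M of E.
Step 3:
                   G          B          M          E
  init        0.1698     0.8292 6.3348e-04     0.1621
  Δ        -0.001928 6.4271e-04 6.4271e-04   0.001928
  eq          0.1679     0.8298   0.001276      0.164
  solve Keq expr → x = 6.4271e-04; check Q = 9.8750e-04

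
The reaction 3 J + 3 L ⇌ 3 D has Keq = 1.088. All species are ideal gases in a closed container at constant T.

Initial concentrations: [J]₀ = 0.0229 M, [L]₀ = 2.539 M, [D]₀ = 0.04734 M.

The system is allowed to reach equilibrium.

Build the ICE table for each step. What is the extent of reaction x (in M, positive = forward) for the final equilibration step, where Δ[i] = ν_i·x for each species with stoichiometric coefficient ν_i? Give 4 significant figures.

Q₀ = 0.5397 vs Keq = 1.088 ⇒ Q<K, forward
Step 1:
                   J          L          D
  Initial     0.0229      2.539    0.04734
  Change   -0.003431  -0.003431   0.003431
  Equil      0.01947      2.536    0.05077
  solve Keq expr → x = 0.001144; check Q = 1.088

x = 0.001144 M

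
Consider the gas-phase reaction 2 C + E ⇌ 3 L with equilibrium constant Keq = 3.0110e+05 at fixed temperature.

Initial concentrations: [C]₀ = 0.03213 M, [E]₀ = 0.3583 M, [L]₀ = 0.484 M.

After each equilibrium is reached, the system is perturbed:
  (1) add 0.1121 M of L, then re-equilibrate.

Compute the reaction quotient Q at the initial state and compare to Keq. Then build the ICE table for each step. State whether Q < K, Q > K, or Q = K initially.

Q₀ = 306.5 vs Keq = 3.0110e+05 ⇒ Q<K, forward
Step 1:
                   C          E          L
  I          0.03213     0.3583      0.484
  C         -0.03093   -0.01546    0.04639
  E         0.001202     0.3428     0.5304
  solve Keq expr → x = 0.01546; check Q = 3.0110e+05
Then add 0.1121 M of L.
Step 2:
                   C          E          L
  I         0.001202     0.3428     0.6425
  C       3.9793e-04 1.9897e-04 -5.9690e-04
  E           0.0016      0.343     0.6419
  solve Keq expr → x = -1.9897e-04; check Q = 3.0110e+05

Q₀ = 306.5; Q < K (proceeds forward)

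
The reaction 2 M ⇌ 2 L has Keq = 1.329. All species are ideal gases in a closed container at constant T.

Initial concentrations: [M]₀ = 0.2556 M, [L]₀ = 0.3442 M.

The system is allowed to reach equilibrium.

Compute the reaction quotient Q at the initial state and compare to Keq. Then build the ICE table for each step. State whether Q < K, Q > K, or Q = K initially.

Q₀ = 1.813 vs Keq = 1.329 ⇒ Q>K, reverse
Step 1:
                   M          L
  I           0.2556     0.3442
  C          0.02301   -0.02301
  E           0.2786     0.3212
  solve Keq expr → x = -0.01151; check Q = 1.329

Q₀ = 1.813; Q > K (proceeds reverse)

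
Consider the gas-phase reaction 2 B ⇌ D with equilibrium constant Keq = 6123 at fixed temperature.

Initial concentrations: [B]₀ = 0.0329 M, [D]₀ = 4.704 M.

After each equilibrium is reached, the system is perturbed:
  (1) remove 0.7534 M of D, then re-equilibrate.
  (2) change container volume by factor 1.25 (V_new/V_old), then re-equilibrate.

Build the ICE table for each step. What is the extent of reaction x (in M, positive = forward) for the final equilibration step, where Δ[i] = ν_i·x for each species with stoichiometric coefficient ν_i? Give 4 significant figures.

x = -0.001198 M

Q₀ = 4346 vs Keq = 6123 ⇒ Q<K, forward
Step 1:
                  B         D
  I          0.0329     4.704
  C       -0.005175  0.002588
  E         0.02772     4.707
  solve Keq expr → x = 0.002588; check Q = 6123
Then remove 0.7534 M of D.
Step 2:
                  B         D
  I         0.02772     3.953
  C       -0.002312  0.001156
  E         0.02541     3.954
  solve Keq expr → x = 0.001156; check Q = 6123
Then change container volume by factor 1.25 (V_new/V_old).
Step 3:
                  B         D
  I         0.02033     3.163
  C        0.002395 -0.001198
  E         0.02273     3.162
  solve Keq expr → x = -0.001198; check Q = 6123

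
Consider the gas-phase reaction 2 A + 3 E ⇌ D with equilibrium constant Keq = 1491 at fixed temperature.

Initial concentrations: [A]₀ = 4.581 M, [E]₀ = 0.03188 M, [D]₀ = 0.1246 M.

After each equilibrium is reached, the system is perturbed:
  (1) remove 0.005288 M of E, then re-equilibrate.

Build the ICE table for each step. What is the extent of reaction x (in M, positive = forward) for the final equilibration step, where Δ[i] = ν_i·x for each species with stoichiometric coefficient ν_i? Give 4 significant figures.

x = -0.001736 M

Q₀ = 183.2 vs Keq = 1491 ⇒ Q<K, forward
Step 1:
                   A          E          D
  Initial      4.581    0.03188     0.1246
  Change    -0.01052   -0.01578   0.005262
  Equil         4.57     0.0161     0.1299
  solve Keq expr → x = 0.005262; check Q = 1491
Then remove 0.005288 M of E.
Step 2:
                   A          E          D
  Initial       4.57    0.01081     0.1299
  Change    0.003472   0.005208  -0.001736
  Equil        4.574    0.01601     0.1281
  solve Keq expr → x = -0.001736; check Q = 1491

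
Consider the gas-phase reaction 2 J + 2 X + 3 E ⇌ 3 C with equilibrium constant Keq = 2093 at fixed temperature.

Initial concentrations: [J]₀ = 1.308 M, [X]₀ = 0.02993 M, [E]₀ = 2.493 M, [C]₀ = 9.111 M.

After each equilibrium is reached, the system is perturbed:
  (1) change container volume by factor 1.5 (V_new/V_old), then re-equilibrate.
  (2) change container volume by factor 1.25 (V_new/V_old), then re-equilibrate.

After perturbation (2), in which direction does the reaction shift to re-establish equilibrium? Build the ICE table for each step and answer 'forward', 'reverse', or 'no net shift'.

Direction: reverse

Q₀ = 3.1849e+04 vs Keq = 2093 ⇒ Q>K, reverse
Step 1:
                  J         X         E         C
  Initial     1.308   0.02993     2.493     9.111
  Change    0.07206   0.07206    0.1081   -0.1081
  Equil        1.38     0.102     2.601     9.003
  solve Keq expr → x = -0.03603; check Q = 2093
Then change container volume by factor 1.5 (V_new/V_old).
Step 2:
                  J         X         E         C
  Initial      0.92   0.06799     1.734     6.002
  Change     0.0616    0.0616    0.0924   -0.0924
  Equil      0.9816    0.1296     1.826      5.91
  solve Keq expr → x = -0.0308; check Q = 2093
Then change container volume by factor 1.25 (V_new/V_old).
Step 3:
                  J         X         E         C
  Initial    0.7853    0.1037     1.461     4.728
  Change    0.03909   0.03909   0.05864  -0.05864
  Equil      0.8244    0.1428      1.52     4.669
  solve Keq expr → x = -0.01955; check Q = 2093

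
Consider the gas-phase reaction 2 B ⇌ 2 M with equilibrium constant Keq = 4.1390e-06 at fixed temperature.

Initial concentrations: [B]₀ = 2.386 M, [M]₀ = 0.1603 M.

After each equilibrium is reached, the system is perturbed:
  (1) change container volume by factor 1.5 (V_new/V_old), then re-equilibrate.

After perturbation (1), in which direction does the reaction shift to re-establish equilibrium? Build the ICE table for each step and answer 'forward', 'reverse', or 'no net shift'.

Direction: no net shift

Q₀ = 0.004514 vs Keq = 4.1390e-06 ⇒ Q>K, reverse
Step 1:
                   B          M
  I            2.386     0.1603
  C           0.1551    -0.1551
  E            2.541    0.00517
  solve Keq expr → x = -0.07757; check Q = 4.1390e-06
Then change container volume by factor 1.5 (V_new/V_old).
Step 2:
                   B          M
  I            1.694   0.003447
  C                0          0
  E            1.694   0.003447
  solve Keq expr → x = 0; check Q = 4.1390e-06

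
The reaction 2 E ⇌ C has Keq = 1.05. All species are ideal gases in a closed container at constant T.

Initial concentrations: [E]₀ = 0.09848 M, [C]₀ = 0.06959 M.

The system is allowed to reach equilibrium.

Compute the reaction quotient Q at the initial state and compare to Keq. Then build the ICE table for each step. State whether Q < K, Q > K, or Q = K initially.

Q₀ = 7.175; Q > K (proceeds reverse)

Q₀ = 7.175 vs Keq = 1.05 ⇒ Q>K, reverse
Step 1:
                    E           C
  init        0.09848     0.06959
  Δ           0.07557    -0.03778
  eq            0.174     0.03181
  solve Keq expr → x = -0.03778; check Q = 1.05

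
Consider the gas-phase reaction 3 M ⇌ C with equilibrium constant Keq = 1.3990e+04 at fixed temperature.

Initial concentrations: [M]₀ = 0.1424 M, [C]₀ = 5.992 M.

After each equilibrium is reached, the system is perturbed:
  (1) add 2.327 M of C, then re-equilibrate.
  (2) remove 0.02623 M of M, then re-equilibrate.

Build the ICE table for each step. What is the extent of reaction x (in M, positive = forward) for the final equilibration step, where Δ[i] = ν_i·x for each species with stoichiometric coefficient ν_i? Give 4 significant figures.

Q₀ = 2075 vs Keq = 1.3990e+04 ⇒ Q<K, forward
Step 1:
                  M         C
  I          0.1424     5.992
  C        -0.06693   0.02231
  E         0.07547     6.014
  solve Keq expr → x = 0.02231; check Q = 1.3990e+04
Then add 2.327 M of C.
Step 2:
                  M         C
  I         0.07547     8.341
  C        0.008684 -0.002895
  E         0.08416     8.338
  solve Keq expr → x = -0.002895; check Q = 1.3990e+04
Then remove 0.02623 M of M.
Step 3:
                  M         C
  I         0.05793     8.338
  C          0.0262 -0.008734
  E         0.08413      8.33
  solve Keq expr → x = -0.008734; check Q = 1.3990e+04

x = -0.008734 M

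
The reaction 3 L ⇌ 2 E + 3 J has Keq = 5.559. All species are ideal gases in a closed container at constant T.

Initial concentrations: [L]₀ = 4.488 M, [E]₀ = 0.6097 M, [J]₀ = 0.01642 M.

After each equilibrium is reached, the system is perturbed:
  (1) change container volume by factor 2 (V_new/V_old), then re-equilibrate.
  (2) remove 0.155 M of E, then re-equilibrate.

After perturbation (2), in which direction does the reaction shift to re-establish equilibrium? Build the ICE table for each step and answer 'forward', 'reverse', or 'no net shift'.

Direction: forward

Q₀ = 1.8205e-08 vs Keq = 5.559 ⇒ Q<K, forward
Step 1:
                   L          E          J
  init         4.488     0.6097    0.01642
  Δ           -2.306      1.537      2.306
  eq           2.182      2.147      2.322
  solve Keq expr → x = 0.7687; check Q = 5.559
Then change container volume by factor 2 (V_new/V_old).
Step 2:
                   L          E          J
  init         1.091      1.074      1.161
  Δ          -0.2102     0.1401     0.2102
  eq          0.8808      1.214      1.371
  solve Keq expr → x = 0.07005; check Q = 5.559
Then remove 0.155 M of E.
Step 3:
                   L          E          J
  init        0.8808      1.059      1.371
  Δ         -0.03969    0.02646    0.03969
  eq          0.8411      1.085      1.411
  solve Keq expr → x = 0.01323; check Q = 5.559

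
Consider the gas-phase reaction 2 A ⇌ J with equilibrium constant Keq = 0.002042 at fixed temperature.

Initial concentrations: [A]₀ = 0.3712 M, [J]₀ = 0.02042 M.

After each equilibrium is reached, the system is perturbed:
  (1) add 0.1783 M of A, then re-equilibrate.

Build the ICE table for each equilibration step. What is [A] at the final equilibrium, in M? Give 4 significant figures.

[A]_eq = 0.5889 M

Q₀ = 0.1482 vs Keq = 0.002042 ⇒ Q>K, reverse
Step 1:
                    A           J
  Initial      0.3712     0.02042
  Change      0.04015    -0.02007
  Equil        0.4113  3.4552e-04
  solve Keq expr → x = -0.02007; check Q = 0.002042
Then add 0.1783 M of A.
Step 2:
                    A           J
  Initial      0.5896  3.4552e-04
  Change  -7.2541e-04  3.6271e-04
  Equil        0.5889  7.0823e-04
  solve Keq expr → x = 3.6271e-04; check Q = 0.002042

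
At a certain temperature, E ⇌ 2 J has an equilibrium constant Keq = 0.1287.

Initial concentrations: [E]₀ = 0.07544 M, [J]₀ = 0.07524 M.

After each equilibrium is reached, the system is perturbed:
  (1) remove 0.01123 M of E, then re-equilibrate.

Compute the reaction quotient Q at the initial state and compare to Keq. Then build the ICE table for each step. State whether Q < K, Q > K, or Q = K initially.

Q₀ = 0.07504 vs Keq = 0.1287 ⇒ Q<K, forward
Step 1:
                    E           J
  Initial     0.07544     0.07524
  Change    -0.008715     0.01743
  Equil       0.06673     0.09267
  solve Keq expr → x = 0.008715; check Q = 0.1287
Then remove 0.01123 M of E.
Step 2:
                    E           J
  Initial      0.0555     0.09267
  Change     0.002965   -0.005929
  Equil       0.05846     0.08674
  solve Keq expr → x = -0.002965; check Q = 0.1287

Q₀ = 0.07504; Q < K (proceeds forward)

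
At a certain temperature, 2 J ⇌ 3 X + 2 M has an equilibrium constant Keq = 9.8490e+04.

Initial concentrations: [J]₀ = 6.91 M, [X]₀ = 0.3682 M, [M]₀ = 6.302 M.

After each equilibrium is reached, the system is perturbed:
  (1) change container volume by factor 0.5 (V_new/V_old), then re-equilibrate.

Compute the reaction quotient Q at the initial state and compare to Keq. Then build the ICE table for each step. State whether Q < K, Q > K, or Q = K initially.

Q₀ = 0.04152 vs Keq = 9.8490e+04 ⇒ Q<K, forward
Step 1:
                  J         X         M
  init         6.91    0.3682     6.302
  Δ          -5.842     8.763     5.842
  eq          1.068     9.132     12.14
  solve Keq expr → x = 2.921; check Q = 9.8490e+04
Then change container volume by factor 0.5 (V_new/V_old).
Step 2:
                  J         X         M
  init        2.136     18.26     24.29
  Δ           2.055    -3.082    -2.055
  eq           4.19     15.18     22.23
  solve Keq expr → x = -1.027; check Q = 9.8490e+04

Q₀ = 0.04152; Q < K (proceeds forward)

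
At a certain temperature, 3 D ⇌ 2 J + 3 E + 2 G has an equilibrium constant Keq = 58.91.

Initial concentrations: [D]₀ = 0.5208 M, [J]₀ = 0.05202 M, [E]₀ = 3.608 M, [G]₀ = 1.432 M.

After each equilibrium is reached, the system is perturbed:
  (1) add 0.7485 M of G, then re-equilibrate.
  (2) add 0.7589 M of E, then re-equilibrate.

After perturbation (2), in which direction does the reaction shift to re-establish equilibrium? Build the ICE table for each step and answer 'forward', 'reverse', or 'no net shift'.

Direction: reverse

Q₀ = 1.845 vs Keq = 58.91 ⇒ Q<K, forward
Step 1:
                   D          J          E          G
  init        0.5208    0.05202      3.608      1.432
  Δ          -0.1523     0.1015     0.1523     0.1015
  eq          0.3685     0.1535       3.76      1.534
  solve Keq expr → x = 0.05076; check Q = 58.91
Then add 0.7485 M of G.
Step 2:
                   D          J          E          G
  init        0.3685     0.1535       3.76      2.282
  Δ          0.04252   -0.02835   -0.04252   -0.02835
  eq           0.411     0.1252      3.718      2.254
  solve Keq expr → x = -0.01417; check Q = 58.91
Then add 0.7589 M of E.
Step 3:
                   D          J          E          G
  init         0.411     0.1252      4.477      2.254
  Δ          0.02806   -0.01871   -0.02806   -0.01871
  eq          0.4391     0.1065      4.449      2.235
  solve Keq expr → x = -0.009353; check Q = 58.91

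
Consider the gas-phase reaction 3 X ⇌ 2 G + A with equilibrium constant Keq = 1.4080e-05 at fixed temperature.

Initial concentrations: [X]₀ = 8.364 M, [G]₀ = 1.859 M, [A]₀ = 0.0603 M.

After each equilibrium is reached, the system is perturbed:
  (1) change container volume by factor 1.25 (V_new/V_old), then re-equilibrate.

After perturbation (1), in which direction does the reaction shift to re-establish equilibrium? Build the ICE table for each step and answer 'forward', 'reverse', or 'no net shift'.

Direction: no net shift

Q₀ = 3.5615e-04 vs Keq = 1.4080e-05 ⇒ Q>K, reverse
Step 1:
                  X         G         A
  init        8.364     1.859    0.0603
  Δ          0.1723   -0.1148  -0.05742
  eq          8.536     1.744  0.002879
  solve Keq expr → x = -0.05742; check Q = 1.4080e-05
Then change container volume by factor 1.25 (V_new/V_old).
Step 2:
                  X         G         A
  init        6.829     1.395  0.002303
  Δ               0         0         0
  eq          6.829     1.395  0.002303
  solve Keq expr → x = 0; check Q = 1.4080e-05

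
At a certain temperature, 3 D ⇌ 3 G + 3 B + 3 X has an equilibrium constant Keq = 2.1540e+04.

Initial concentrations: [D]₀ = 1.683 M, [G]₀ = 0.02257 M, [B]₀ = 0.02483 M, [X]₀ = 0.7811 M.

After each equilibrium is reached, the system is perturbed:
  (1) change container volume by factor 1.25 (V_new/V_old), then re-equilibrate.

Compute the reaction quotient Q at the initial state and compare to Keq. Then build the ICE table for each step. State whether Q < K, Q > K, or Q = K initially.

Q₀ = 1.7595e-11 vs Keq = 2.1540e+04 ⇒ Q<K, forward
Step 1:
                    D           G           B           X
  init          1.683     0.02257     0.02483      0.7811
  Δ            -1.494       1.494       1.494       1.494
  eq           0.1885       1.517       1.519       2.276
  solve Keq expr → x = 0.4982; check Q = 2.1540e+04
Then change container volume by factor 1.25 (V_new/V_old).
Step 2:
                    D           G           B           X
  init         0.1508       1.214       1.215        1.82
  Δ          -0.04454     0.04454     0.04454     0.04454
  eq           0.1063       1.258        1.26       1.865
  solve Keq expr → x = 0.01485; check Q = 2.1540e+04

Q₀ = 1.7595e-11; Q < K (proceeds forward)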